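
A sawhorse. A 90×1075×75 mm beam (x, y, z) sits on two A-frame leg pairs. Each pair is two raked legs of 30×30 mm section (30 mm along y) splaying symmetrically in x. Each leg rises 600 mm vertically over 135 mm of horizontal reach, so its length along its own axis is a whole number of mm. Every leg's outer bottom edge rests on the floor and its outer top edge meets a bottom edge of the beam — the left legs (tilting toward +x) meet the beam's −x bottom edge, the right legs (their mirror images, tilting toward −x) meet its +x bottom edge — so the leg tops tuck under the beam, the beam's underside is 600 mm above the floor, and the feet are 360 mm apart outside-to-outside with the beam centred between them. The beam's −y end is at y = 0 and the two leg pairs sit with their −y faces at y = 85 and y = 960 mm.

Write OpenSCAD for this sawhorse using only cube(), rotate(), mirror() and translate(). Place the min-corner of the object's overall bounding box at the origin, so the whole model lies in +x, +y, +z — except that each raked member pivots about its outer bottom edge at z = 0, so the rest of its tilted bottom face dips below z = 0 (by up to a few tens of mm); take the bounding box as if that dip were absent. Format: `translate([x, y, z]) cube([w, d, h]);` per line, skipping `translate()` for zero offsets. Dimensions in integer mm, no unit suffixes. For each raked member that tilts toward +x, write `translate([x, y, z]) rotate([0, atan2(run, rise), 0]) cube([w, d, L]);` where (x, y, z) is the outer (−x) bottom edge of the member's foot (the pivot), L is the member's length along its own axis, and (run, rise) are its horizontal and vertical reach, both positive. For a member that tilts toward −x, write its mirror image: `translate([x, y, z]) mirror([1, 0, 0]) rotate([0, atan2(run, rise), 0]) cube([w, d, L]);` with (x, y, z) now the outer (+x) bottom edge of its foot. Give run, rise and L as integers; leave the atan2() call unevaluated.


// leg length = √(135² + 600²) = 615
// right-leg outer foot x = 2·135 + 90 = 360
// beam min-corner = (135, 0, 600)
translate([135, 0, 600]) cube([90, 1075, 75]);
translate([0, 85, 0]) rotate([0, atan2(135, 600), 0]) cube([30, 30, 615]);
translate([360, 85, 0]) mirror([1, 0, 0]) rotate([0, atan2(135, 600), 0]) cube([30, 30, 615]);
translate([0, 960, 0]) rotate([0, atan2(135, 600), 0]) cube([30, 30, 615]);
translate([360, 960, 0]) mirror([1, 0, 0]) rotate([0, atan2(135, 600), 0]) cube([30, 30, 615]);


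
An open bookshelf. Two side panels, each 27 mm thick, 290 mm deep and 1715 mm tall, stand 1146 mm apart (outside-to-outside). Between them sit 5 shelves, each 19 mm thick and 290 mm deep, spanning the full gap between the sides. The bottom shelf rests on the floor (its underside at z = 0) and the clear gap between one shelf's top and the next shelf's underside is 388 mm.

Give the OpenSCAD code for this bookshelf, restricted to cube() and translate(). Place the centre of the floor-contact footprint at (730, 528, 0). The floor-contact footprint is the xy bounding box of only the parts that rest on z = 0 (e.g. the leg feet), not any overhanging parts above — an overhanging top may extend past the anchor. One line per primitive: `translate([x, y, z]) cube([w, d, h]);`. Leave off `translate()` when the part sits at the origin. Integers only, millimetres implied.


translate([157, 383, 0]) cube([27, 290, 1715]);
translate([1276, 383, 0]) cube([27, 290, 1715]);
translate([184, 383, 0]) cube([1092, 290, 19]);
translate([184, 383, 407]) cube([1092, 290, 19]);
translate([184, 383, 814]) cube([1092, 290, 19]);
translate([184, 383, 1221]) cube([1092, 290, 19]);
translate([184, 383, 1628]) cube([1092, 290, 19]);


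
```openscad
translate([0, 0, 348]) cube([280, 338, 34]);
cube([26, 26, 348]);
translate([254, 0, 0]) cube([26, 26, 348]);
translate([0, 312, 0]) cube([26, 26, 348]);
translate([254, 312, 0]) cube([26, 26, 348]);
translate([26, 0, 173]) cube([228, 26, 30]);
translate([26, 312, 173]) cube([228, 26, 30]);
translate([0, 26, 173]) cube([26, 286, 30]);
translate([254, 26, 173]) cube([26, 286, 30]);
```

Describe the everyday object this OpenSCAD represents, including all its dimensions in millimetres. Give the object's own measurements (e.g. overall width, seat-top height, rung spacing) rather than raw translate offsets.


A four-legged stool. The seat is a 280×338×34 mm slab whose top surface is at z = 382 mm; four square legs, each 26×26 mm in cross-section, run from the floor (z = 0) to the underside of the seat, each flush with a corner of the seat. Four stretchers, 26 mm wide and 30 mm tall, connect adjacent legs with their undersides at z = 173 mm, each running between the inner faces of the legs it joins and aligned with the legs' outer faces on the other axis.


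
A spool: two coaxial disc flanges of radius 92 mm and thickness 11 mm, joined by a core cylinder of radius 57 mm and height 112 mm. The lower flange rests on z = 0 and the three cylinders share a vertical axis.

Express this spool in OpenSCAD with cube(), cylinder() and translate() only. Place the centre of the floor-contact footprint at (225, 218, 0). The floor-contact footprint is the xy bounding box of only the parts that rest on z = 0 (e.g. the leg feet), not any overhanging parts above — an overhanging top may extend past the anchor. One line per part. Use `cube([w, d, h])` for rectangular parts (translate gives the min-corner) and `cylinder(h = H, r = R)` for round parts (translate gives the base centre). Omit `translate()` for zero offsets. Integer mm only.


translate([225, 218, 0]) cylinder(h = 11, r = 92);
translate([225, 218, 11]) cylinder(h = 112, r = 57);
translate([225, 218, 123]) cylinder(h = 11, r = 92);


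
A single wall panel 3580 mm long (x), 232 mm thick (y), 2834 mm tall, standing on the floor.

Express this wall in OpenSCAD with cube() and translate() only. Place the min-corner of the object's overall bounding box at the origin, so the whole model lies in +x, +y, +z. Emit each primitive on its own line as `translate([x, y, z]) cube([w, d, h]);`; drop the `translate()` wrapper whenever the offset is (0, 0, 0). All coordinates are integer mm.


cube([3580, 232, 2834]);


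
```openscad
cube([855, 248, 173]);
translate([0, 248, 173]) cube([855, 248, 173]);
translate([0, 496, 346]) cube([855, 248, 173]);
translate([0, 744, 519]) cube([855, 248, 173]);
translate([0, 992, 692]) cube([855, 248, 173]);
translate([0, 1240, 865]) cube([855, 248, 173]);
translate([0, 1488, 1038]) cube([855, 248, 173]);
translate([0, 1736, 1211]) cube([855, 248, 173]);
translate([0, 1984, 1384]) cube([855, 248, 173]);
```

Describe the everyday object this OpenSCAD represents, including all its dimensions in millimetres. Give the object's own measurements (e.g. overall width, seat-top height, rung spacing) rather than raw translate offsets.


A straight staircase of 9 solid steps. Each step is 855 mm wide (x), 248 mm deep (y, the going) and 173 mm tall (the rise). The first step rests on the floor; each subsequent step sits one going further in +y and one rise higher in +z, directly behind and above the previous step with no overlap.


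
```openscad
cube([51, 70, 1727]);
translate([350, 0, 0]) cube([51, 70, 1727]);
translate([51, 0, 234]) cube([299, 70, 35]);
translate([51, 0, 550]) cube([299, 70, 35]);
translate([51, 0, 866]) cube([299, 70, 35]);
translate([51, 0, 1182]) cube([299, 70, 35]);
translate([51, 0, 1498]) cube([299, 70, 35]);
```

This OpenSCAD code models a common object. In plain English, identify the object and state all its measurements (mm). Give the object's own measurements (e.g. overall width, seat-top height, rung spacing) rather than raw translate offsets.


A straight ladder. Two 51×70 mm vertical rails, 1727 mm tall, stand 401 mm apart (outside-to-outside) with their front faces coplanar on the −y side. 5 rungs, each 70 mm deep and 35 mm tall, span between the inner faces of the rails, front faces flush with the rails. The lowest rung's underside is at z = 234 mm and rungs are spaced 316 mm apart (underside to underside).


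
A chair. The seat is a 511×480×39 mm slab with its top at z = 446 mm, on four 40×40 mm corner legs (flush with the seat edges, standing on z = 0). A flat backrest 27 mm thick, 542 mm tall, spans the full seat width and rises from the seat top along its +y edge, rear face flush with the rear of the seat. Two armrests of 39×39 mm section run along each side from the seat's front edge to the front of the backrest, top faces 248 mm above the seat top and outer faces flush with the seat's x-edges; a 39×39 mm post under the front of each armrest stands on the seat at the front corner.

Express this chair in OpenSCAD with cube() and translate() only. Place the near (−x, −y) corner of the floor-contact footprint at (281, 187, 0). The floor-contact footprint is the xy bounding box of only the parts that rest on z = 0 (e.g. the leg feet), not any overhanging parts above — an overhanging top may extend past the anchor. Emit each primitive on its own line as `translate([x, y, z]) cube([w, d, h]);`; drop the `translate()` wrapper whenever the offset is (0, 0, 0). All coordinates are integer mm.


translate([281, 187, 407]) cube([511, 480, 39]);
translate([281, 187, 0]) cube([40, 40, 407]);
translate([752, 187, 0]) cube([40, 40, 407]);
translate([281, 627, 0]) cube([40, 40, 407]);
translate([752, 627, 0]) cube([40, 40, 407]);
translate([281, 640, 446]) cube([511, 27, 542]);
translate([281, 187, 655]) cube([39, 453, 39]);
translate([753, 187, 655]) cube([39, 453, 39]);
translate([281, 187, 446]) cube([39, 39, 209]);
translate([753, 187, 446]) cube([39, 39, 209]);


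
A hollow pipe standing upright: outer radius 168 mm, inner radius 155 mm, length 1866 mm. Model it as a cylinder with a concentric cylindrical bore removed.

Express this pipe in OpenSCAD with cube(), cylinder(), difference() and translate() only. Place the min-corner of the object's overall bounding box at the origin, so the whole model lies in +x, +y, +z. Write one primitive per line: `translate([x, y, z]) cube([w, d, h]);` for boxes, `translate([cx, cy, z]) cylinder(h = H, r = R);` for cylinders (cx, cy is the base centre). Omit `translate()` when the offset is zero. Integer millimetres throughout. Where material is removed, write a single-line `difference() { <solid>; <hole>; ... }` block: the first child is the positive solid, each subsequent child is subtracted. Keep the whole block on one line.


difference() { translate([168, 168, 0]) cylinder(h = 1866, r = 168); translate([168, 168, 0]) cylinder(h = 1866, r = 155); }


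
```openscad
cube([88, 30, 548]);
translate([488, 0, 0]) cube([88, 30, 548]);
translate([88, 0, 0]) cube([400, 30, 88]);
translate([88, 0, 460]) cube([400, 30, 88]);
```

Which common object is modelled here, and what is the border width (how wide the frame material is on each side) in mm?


A picture frame. The border width is 88 mm.

Four thin pieces enclosing a rectangular opening — a picture frame. The two full-height stiles are 548 mm tall; the top rail sits at z = 460 and is 88 mm tall, so the border above the opening is 548 − 460 = 88 mm, matching the stile x-width.


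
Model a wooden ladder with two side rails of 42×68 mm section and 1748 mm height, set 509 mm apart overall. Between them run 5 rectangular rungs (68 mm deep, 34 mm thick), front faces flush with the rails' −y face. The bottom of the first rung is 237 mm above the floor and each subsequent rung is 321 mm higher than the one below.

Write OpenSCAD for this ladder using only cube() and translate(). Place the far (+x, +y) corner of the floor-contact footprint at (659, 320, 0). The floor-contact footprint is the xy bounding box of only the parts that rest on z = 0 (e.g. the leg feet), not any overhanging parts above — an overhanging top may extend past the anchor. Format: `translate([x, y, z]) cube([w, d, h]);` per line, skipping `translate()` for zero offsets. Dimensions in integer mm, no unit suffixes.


// rung span = 509 - 2*42 = 425
// rung[k] z = 237 + k*321
translate([150, 252, 0]) cube([42, 68, 1748]);
translate([617, 252, 0]) cube([42, 68, 1748]);
translate([192, 252, 237]) cube([425, 68, 34]);
translate([192, 252, 558]) cube([425, 68, 34]);
translate([192, 252, 879]) cube([425, 68, 34]);
translate([192, 252, 1200]) cube([425, 68, 34]);
translate([192, 252, 1521]) cube([425, 68, 34]);


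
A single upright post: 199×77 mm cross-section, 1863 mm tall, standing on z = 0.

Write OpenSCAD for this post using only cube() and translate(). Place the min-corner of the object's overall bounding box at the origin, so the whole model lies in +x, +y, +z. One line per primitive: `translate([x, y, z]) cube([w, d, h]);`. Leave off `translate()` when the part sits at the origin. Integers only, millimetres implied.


cube([199, 77, 1863]);


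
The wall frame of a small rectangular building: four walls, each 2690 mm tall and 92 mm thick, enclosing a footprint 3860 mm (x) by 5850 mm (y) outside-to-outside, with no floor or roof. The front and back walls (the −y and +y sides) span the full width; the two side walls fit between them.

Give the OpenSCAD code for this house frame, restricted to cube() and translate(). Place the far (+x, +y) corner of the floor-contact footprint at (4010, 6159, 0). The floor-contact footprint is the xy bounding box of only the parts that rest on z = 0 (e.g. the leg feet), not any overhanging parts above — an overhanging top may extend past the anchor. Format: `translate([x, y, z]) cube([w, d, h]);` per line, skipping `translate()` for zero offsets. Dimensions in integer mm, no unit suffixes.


translate([150, 309, 0]) cube([3860, 92, 2690]);
translate([150, 6067, 0]) cube([3860, 92, 2690]);
translate([150, 401, 0]) cube([92, 5666, 2690]);
translate([3918, 401, 0]) cube([92, 5666, 2690]);


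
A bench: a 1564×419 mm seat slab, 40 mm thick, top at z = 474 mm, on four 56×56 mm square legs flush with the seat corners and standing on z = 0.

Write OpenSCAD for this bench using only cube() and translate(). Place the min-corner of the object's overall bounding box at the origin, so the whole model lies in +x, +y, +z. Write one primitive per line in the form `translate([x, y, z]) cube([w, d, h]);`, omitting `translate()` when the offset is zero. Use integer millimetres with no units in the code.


// leg_h = 474 − 40 = 434
translate([0, 0, 434]) cube([1564, 419, 40]);
cube([56, 56, 434]);
translate([0, 363, 0]) cube([56, 56, 434]);
translate([1508, 0, 0]) cube([56, 56, 434]);
translate([1508, 363, 0]) cube([56, 56, 434]);


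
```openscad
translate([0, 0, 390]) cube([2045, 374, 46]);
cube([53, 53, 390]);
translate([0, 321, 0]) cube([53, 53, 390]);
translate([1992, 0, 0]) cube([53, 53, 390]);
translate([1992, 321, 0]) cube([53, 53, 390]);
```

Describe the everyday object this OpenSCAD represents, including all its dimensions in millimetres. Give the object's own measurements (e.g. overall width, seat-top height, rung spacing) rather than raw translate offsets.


A long wooden bench with a 2045 mm (x) × 374 mm (y) seat, 46 mm thick, its top surface 436 mm above the floor. Four 53 mm square legs at the seat corners, flush with the edges, run from z = 0 to the seat underside.


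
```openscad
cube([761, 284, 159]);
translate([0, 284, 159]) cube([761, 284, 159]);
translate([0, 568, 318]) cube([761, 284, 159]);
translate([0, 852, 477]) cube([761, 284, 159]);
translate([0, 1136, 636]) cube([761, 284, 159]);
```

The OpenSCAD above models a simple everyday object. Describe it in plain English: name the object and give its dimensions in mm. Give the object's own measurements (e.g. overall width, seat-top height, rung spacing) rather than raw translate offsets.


A straight staircase of 5 solid steps. Each step is 761 mm wide (x), 284 mm deep (y, the going) and 159 mm tall (the rise). The first step rests on the floor; each subsequent step sits one going further in +y and one rise higher in +z, directly behind and above the previous step with no overlap.


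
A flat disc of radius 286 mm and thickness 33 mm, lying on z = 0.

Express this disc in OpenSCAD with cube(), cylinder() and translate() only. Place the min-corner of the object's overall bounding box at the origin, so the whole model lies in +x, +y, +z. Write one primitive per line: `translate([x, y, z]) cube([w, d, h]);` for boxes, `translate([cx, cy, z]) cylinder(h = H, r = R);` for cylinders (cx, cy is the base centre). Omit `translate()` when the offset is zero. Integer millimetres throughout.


translate([286, 286, 0]) cylinder(h = 33, r = 286);


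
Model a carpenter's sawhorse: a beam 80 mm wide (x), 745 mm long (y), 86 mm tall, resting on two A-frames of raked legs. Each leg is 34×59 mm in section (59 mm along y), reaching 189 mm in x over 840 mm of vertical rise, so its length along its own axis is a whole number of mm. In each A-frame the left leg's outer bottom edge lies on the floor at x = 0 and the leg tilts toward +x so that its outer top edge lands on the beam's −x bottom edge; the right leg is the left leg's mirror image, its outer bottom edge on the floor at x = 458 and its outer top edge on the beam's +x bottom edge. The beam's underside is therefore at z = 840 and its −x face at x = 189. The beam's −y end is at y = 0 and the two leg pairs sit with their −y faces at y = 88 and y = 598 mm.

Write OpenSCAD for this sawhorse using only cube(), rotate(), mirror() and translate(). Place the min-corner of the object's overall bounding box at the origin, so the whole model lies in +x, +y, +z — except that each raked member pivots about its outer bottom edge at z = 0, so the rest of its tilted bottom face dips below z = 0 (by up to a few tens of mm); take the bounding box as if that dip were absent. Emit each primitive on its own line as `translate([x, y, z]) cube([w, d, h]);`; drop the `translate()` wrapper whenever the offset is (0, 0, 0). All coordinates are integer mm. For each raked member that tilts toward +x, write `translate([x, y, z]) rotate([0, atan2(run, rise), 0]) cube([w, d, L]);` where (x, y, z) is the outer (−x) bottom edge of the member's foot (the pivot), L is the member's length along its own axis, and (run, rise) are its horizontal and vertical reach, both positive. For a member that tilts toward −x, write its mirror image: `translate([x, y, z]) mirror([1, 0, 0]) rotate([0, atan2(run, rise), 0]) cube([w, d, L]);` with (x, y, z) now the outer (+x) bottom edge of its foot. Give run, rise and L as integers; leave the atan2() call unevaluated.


translate([189, 0, 840]) cube([80, 745, 86]);
translate([0, 88, 0]) rotate([0, atan2(189, 840), 0]) cube([34, 59, 861]);
translate([458, 88, 0]) mirror([1, 0, 0]) rotate([0, atan2(189, 840), 0]) cube([34, 59, 861]);
translate([0, 598, 0]) rotate([0, atan2(189, 840), 0]) cube([34, 59, 861]);
translate([458, 598, 0]) mirror([1, 0, 0]) rotate([0, atan2(189, 840), 0]) cube([34, 59, 861]);


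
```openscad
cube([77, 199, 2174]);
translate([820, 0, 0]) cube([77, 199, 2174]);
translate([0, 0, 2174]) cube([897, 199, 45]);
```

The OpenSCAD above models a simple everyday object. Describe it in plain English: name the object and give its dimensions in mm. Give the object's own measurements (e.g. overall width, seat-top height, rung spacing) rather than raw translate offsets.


A door frame. The clear opening is 743 mm wide and 2174 mm high. Two 77 mm wide jambs, 199 mm deep, stand either side of the opening from the floor to the top of the opening. A 45 mm thick head sits across the top of both jambs, spanning the full outside width of the frame.


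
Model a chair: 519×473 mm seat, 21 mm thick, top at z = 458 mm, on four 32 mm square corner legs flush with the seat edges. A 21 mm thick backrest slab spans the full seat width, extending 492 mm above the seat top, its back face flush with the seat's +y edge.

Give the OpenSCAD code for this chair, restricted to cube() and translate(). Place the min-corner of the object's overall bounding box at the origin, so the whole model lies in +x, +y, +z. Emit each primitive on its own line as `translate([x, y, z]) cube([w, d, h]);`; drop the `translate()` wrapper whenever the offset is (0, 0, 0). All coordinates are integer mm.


translate([0, 0, 437]) cube([519, 473, 21]);
cube([32, 32, 437]);
translate([487, 0, 0]) cube([32, 32, 437]);
translate([0, 441, 0]) cube([32, 32, 437]);
translate([487, 441, 0]) cube([32, 32, 437]);
translate([0, 452, 458]) cube([519, 21, 492]);


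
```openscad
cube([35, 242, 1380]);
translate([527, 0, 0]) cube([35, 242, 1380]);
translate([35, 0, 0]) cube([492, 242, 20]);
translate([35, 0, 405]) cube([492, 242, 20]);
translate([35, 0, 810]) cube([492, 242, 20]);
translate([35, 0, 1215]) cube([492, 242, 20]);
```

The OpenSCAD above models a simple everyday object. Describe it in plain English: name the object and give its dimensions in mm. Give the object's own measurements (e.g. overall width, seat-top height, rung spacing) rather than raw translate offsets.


An open bookshelf. Two side panels, each 35 mm thick, 242 mm deep and 1380 mm tall, stand 562 mm apart (outside-to-outside). Between them sit 4 shelves, each 20 mm thick and 242 mm deep, spanning the full gap between the sides. The bottom shelf rests on the floor (its underside at z = 0) and the clear gap between one shelf's top and the next shelf's underside is 385 mm.


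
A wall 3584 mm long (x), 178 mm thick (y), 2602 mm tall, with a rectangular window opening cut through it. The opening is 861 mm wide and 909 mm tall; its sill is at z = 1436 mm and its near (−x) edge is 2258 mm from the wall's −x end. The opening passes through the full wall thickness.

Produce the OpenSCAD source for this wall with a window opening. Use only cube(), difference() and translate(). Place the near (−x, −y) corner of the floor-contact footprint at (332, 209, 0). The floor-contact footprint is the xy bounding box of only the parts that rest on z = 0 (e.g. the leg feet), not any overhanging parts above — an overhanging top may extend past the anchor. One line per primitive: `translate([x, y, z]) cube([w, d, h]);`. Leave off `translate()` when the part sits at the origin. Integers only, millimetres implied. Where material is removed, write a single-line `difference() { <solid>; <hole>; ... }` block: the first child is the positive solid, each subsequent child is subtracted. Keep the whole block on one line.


difference() { translate([332, 209, 0]) cube([3584, 178, 2602]); translate([2590, 209, 1436]) cube([861, 178, 909]); }


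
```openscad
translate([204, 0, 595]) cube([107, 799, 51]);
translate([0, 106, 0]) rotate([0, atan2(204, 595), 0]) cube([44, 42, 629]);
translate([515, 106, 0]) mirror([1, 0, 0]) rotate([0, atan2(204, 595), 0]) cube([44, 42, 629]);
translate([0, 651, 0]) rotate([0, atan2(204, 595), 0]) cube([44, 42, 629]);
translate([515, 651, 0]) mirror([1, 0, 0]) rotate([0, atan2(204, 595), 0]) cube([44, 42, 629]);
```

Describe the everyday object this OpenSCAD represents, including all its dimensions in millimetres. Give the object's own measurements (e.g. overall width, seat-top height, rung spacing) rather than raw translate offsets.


A sawhorse. A 107×799×51 mm beam (x, y, z) sits on two A-frame leg pairs. Each pair is two raked legs of 44×42 mm section (42 mm along y) splaying symmetrically in x. Each leg rises 595 mm vertically over 204 mm of horizontal reach and is 629 mm long along its own axis. Every leg's outer bottom edge rests on the floor and its outer top edge meets a bottom edge of the beam — the left legs (tilting toward +x) meet the beam's −x bottom edge, the right legs (their mirror images, tilting toward −x) meet its +x bottom edge — so the leg tops tuck under the beam, the beam's underside is 595 mm above the floor, and the feet are 515 mm apart outside-to-outside with the beam centred between them. The two leg pairs are set in 106 mm from either end of the beam.


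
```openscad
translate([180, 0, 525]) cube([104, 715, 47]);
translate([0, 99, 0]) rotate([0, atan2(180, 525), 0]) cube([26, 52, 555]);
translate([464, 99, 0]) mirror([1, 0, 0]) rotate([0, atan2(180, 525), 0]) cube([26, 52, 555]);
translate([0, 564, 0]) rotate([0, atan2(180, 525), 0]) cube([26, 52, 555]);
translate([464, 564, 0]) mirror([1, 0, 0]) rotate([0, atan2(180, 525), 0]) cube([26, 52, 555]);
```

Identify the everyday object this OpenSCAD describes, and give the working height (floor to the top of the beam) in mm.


A sawhorse. The overall height is 572 mm.

A beam across two mirrored pairs of raked legs — a sawhorse. The beam's underside is at z = 525 (matching the legs' vertical rise in atan2(180, 525)) and the beam is 47 mm tall, so its top is at 525 + 47 = 572 mm. The raked legs top out at the beam's underside, so that is the highest point.


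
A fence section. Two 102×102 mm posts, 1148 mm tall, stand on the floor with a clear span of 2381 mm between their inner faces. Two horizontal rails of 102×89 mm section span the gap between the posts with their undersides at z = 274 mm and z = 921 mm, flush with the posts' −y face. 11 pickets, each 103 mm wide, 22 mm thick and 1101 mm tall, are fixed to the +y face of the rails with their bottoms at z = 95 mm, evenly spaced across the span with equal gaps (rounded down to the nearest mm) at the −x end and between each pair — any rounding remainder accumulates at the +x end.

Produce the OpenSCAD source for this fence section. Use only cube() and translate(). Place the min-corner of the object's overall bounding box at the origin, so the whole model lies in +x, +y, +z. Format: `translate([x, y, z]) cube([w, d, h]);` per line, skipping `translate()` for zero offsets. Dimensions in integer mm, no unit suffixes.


cube([102, 102, 1148]);
translate([2483, 0, 0]) cube([102, 102, 1148]);
translate([102, 0, 274]) cube([2381, 102, 89]);
translate([102, 0, 921]) cube([2381, 102, 89]);
translate([206, 102, 95]) cube([103, 22, 1101]);
translate([413, 102, 95]) cube([103, 22, 1101]);
translate([620, 102, 95]) cube([103, 22, 1101]);
translate([827, 102, 95]) cube([103, 22, 1101]);
translate([1034, 102, 95]) cube([103, 22, 1101]);
translate([1241, 102, 95]) cube([103, 22, 1101]);
translate([1448, 102, 95]) cube([103, 22, 1101]);
translate([1655, 102, 95]) cube([103, 22, 1101]);
translate([1862, 102, 95]) cube([103, 22, 1101]);
translate([2069, 102, 95]) cube([103, 22, 1101]);
translate([2276, 102, 95]) cube([103, 22, 1101]);


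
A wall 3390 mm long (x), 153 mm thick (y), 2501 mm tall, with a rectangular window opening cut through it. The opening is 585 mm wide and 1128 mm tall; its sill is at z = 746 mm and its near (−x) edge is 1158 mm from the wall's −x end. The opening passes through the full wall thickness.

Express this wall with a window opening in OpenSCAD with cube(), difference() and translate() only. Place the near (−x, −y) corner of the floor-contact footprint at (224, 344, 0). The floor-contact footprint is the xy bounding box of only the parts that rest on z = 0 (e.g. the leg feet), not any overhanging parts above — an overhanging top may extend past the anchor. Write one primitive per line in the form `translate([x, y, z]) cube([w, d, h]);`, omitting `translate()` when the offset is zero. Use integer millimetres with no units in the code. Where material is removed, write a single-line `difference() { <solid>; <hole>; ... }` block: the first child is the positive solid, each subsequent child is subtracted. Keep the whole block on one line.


difference() { translate([224, 344, 0]) cube([3390, 153, 2501]); translate([1382, 344, 746]) cube([585, 153, 1128]); }


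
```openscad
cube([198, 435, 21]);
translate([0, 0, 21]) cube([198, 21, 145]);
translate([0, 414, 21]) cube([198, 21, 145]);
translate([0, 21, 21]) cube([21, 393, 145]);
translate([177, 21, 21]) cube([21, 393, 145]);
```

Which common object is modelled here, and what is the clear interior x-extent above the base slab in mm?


An open box. The internal width is 156 mm.

A 198×435 base slab with four walls standing on it — an open box. The base is 198 mm wide and the walls are 21 mm thick, so the internal width is 198 − 2 × 21 = 156 mm.


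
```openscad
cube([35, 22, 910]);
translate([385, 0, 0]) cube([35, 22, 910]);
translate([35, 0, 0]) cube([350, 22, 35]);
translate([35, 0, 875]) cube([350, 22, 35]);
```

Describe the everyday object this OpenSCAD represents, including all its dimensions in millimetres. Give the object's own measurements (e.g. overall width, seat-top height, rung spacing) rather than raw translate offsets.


A rectangular picture frame lying in the x–z plane (depth along y). The opening is 350 mm wide (x) by 840 mm tall (z), surrounded by a border 35 mm wide on all four sides. The frame is 22 mm deep and is made of two full-height vertical stiles with two horizontal rails fitted between them.


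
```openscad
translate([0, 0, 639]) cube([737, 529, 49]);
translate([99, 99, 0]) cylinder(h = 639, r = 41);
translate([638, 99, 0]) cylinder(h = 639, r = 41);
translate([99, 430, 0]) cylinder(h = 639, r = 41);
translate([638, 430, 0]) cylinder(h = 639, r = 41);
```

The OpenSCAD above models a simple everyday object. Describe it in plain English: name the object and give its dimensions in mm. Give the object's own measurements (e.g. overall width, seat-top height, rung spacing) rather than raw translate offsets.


A rectangular dining table. The top is 737×529×49 mm with its upper surface at z = 688 mm. It stands on four round legs of 82 mm diameter, each leg's bounding box inset 58 mm from the nearest pair of top edges, running from the floor to the underside of the top.


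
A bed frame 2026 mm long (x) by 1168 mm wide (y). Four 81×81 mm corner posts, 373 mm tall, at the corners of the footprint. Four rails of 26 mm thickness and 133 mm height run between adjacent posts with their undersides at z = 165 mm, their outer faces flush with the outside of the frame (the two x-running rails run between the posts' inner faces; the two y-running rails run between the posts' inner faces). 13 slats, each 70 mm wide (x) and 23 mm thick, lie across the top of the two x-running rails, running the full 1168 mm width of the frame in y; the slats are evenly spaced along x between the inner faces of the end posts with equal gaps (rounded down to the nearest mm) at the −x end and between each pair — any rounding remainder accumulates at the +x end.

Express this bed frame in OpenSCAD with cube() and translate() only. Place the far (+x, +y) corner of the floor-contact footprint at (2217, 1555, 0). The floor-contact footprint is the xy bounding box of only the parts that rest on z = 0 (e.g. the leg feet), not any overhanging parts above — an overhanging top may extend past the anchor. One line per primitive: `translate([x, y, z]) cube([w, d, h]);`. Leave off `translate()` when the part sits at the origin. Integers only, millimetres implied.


translate([191, 387, 0]) cube([81, 81, 373]);
translate([191, 1474, 0]) cube([81, 81, 373]);
translate([2136, 387, 0]) cube([81, 81, 373]);
translate([2136, 1474, 0]) cube([81, 81, 373]);
translate([272, 387, 165]) cube([1864, 26, 133]);
translate([272, 1529, 165]) cube([1864, 26, 133]);
translate([191, 468, 165]) cube([26, 1006, 133]);
translate([2191, 468, 165]) cube([26, 1006, 133]);
translate([340, 387, 298]) cube([70, 1168, 23]);
translate([478, 387, 298]) cube([70, 1168, 23]);
translate([616, 387, 298]) cube([70, 1168, 23]);
translate([754, 387, 298]) cube([70, 1168, 23]);
translate([892, 387, 298]) cube([70, 1168, 23]);
translate([1030, 387, 298]) cube([70, 1168, 23]);
translate([1168, 387, 298]) cube([70, 1168, 23]);
translate([1306, 387, 298]) cube([70, 1168, 23]);
translate([1444, 387, 298]) cube([70, 1168, 23]);
translate([1582, 387, 298]) cube([70, 1168, 23]);
translate([1720, 387, 298]) cube([70, 1168, 23]);
translate([1858, 387, 298]) cube([70, 1168, 23]);
translate([1996, 387, 298]) cube([70, 1168, 23]);


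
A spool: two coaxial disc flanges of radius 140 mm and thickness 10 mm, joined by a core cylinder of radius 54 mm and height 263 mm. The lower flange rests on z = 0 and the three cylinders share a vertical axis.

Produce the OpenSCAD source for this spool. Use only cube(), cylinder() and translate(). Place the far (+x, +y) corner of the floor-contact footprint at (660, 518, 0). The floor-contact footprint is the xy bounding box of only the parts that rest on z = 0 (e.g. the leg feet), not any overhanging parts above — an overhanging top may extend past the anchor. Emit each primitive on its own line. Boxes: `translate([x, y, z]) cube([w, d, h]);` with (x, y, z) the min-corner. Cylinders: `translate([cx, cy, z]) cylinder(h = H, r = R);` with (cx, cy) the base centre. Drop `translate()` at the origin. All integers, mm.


translate([520, 378, 0]) cylinder(h = 10, r = 140);
translate([520, 378, 10]) cylinder(h = 263, r = 54);
translate([520, 378, 273]) cylinder(h = 10, r = 140);


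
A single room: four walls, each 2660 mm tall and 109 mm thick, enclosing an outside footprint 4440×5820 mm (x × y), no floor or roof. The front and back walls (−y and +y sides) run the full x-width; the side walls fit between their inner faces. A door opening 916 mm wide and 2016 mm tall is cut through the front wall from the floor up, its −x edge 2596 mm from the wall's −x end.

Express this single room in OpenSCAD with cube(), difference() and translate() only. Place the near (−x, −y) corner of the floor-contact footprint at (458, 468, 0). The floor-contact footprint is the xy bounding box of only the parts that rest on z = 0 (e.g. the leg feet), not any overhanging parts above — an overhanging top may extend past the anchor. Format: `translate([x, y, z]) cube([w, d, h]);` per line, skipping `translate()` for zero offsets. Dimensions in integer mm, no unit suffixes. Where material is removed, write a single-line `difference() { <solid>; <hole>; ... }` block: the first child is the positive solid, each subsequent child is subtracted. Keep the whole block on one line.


difference() { translate([458, 468, 0]) cube([4440, 109, 2660]); translate([3054, 468, 0]) cube([916, 109, 2016]); }
translate([458, 6179, 0]) cube([4440, 109, 2660]);
translate([458, 577, 0]) cube([109, 5602, 2660]);
translate([4789, 577, 0]) cube([109, 5602, 2660]);


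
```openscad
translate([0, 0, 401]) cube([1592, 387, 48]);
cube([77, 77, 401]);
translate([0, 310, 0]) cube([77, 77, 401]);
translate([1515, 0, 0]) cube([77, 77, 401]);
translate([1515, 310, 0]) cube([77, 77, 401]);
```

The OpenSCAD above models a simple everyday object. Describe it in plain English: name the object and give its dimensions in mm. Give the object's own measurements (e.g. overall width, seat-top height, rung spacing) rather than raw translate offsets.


A long wooden bench with a 1592 mm (x) × 387 mm (y) seat, 48 mm thick, its top surface 449 mm above the floor. Four 77 mm square legs at the seat corners, flush with the edges, run from z = 0 to the seat underside.


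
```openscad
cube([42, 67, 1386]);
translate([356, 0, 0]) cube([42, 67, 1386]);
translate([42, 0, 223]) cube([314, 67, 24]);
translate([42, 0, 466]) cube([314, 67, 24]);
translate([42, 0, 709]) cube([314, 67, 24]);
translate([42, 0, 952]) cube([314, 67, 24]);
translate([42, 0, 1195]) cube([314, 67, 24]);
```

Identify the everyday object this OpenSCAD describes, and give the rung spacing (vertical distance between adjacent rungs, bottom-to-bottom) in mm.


A ladder. The rung spacing is 243 mm.

Two tall 42×67 posts with 5 short bars between them — a ladder. Adjacent rungs sit at z = 223 and z = 466, so the spacing is 466 − 223 = 243 mm.


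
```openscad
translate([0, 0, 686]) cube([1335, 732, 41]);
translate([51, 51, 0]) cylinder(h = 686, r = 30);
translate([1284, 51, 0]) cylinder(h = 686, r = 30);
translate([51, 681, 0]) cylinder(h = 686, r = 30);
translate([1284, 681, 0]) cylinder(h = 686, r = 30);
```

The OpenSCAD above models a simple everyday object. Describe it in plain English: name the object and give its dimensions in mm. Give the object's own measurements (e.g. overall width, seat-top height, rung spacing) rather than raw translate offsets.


A rectangular dining table. The top is 1335×732×41 mm with its upper surface at z = 727 mm. It stands on four round legs of 60 mm diameter, each leg's bounding box inset 21 mm from the nearest pair of top edges, running from the floor to the underside of the top.


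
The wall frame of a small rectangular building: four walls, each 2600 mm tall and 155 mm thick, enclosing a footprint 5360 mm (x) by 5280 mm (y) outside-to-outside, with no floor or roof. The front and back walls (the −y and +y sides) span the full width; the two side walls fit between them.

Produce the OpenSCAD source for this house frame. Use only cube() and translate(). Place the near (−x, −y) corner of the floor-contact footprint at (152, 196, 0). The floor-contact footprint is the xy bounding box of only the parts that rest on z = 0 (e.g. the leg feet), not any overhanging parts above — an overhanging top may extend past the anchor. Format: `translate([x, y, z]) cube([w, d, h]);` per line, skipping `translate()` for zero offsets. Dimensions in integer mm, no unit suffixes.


translate([152, 196, 0]) cube([5360, 155, 2600]);
translate([152, 5321, 0]) cube([5360, 155, 2600]);
translate([152, 351, 0]) cube([155, 4970, 2600]);
translate([5357, 351, 0]) cube([155, 4970, 2600]);


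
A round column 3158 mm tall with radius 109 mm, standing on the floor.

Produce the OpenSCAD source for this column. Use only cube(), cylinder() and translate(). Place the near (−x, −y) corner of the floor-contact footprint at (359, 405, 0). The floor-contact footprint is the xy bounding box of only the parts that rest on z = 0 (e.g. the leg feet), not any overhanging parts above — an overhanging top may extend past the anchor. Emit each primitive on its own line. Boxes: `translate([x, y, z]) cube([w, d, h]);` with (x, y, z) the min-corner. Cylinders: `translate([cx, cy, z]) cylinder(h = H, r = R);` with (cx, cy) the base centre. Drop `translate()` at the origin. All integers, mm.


translate([468, 514, 0]) cylinder(h = 3158, r = 109);


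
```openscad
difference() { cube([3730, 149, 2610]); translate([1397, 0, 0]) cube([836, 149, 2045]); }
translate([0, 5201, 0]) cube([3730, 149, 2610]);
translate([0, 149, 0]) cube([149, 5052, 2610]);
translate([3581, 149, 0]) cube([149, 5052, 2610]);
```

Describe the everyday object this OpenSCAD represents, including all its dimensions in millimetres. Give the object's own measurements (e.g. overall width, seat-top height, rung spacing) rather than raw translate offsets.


A single room: four walls, each 2610 mm tall and 149 mm thick, enclosing an outside footprint 3730×5350 mm (x × y), no floor or roof. The front and back walls (−y and +y sides) run the full x-width; the side walls fit between their inner faces. A door opening 836 mm wide and 2045 mm tall is cut through the front wall from the floor up, its −x edge 1397 mm from the wall's −x end.


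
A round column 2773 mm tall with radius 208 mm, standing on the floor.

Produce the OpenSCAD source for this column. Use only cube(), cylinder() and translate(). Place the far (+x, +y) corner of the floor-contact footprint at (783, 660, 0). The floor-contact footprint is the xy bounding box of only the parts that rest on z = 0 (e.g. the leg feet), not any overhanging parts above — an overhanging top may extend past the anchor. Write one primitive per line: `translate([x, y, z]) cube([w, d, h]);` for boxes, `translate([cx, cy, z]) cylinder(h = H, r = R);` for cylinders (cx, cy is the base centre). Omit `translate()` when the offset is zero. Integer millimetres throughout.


translate([575, 452, 0]) cylinder(h = 2773, r = 208);


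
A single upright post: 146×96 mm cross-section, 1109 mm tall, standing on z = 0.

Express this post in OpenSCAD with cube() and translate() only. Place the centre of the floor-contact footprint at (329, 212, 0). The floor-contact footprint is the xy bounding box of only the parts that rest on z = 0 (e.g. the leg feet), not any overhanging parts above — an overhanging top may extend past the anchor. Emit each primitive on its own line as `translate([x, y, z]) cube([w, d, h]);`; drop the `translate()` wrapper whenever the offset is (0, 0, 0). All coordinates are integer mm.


translate([256, 164, 0]) cube([146, 96, 1109]);
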